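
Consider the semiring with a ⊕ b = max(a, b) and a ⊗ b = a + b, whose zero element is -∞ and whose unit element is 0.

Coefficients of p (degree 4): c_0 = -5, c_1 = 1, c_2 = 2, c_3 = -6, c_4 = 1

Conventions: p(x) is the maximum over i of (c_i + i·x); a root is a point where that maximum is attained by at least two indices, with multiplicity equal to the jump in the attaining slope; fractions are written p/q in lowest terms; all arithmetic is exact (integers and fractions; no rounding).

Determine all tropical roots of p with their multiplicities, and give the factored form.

hull edge (i=0, c=-5) to (i=1, c=1): slope 6, span 1
hull edge (i=1, c=1) to (i=2, c=2): slope 1, span 1
hull edge (i=2, c=2) to (i=4, c=1): slope -1/2, span 2
Factored form: p(x) = 1 ⊗ (x ⊕ (-6)) ⊗ (x ⊕ (-1)) ⊗ (x ⊕ 1/2) ⊗ (x ⊕ 1/2)
Answer: roots = -6 (mult 1), -1 (mult 1), 1/2 (mult 2)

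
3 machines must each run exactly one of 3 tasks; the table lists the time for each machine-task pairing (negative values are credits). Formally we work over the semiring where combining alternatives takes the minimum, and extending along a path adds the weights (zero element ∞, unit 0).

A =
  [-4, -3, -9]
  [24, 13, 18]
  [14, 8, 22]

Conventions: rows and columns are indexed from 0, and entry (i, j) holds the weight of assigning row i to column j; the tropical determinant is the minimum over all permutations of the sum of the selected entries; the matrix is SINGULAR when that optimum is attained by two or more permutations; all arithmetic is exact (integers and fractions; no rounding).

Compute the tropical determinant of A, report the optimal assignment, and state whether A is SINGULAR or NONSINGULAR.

σ = (0, 1, 2): (-4) + 13 + 22 = 31
σ = (0, 2, 1): (-4) + 18 + 8 = 22
σ = (1, 0, 2): (-3) + 24 + 22 = 43
σ = (1, 2, 0): (-3) + 18 + 14 = 29
σ = (2, 0, 1): (-9) + 24 + 8 = 23
σ = (2, 1, 0): (-9) + 13 + 14 = 18
Optimal value attained by: σ = (2, 1, 0).
Answer: det⊕(A) = 18; verdict: NONSINGULAR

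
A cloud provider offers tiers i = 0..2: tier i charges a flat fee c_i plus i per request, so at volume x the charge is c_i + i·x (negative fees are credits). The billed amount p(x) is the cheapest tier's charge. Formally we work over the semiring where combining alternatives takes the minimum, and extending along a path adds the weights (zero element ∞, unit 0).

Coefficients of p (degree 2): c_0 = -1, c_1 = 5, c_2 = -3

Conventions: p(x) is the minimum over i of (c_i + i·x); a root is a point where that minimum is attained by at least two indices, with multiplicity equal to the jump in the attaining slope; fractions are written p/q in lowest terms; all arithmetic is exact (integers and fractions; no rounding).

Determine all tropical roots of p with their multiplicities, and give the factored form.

hull edge (i=0, c=-1) to (i=2, c=-3): slope -1, span 2
Factored form: p(x) = -3 ⊗ (x ⊕ 1) ⊗ (x ⊕ 1)
Answer: roots = 1 (mult 2)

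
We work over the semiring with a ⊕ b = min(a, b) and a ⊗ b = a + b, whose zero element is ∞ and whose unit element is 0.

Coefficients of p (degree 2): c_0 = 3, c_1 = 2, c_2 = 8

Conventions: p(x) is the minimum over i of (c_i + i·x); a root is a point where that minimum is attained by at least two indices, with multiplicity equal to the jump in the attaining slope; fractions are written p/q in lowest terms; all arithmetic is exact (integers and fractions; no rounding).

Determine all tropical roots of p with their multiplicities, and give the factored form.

hull edge (i=0, c=3) to (i=1, c=2): slope -1, span 1
hull edge (i=1, c=2) to (i=2, c=8): slope 6, span 1
Factored form: p(x) = 8 ⊗ (x ⊕ (-6)) ⊗ (x ⊕ 1)
Answer: roots = -6 (mult 1), 1 (mult 1)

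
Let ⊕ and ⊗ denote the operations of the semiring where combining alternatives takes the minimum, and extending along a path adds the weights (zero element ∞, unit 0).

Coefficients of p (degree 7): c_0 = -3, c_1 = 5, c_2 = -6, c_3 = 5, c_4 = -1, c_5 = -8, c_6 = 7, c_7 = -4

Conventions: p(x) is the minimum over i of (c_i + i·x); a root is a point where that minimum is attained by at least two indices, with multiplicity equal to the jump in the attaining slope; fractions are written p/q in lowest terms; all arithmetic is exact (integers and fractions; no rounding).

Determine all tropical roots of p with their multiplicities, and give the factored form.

hull edge (i=0, c=-3) to (i=2, c=-6): slope -3/2, span 2
hull edge (i=2, c=-6) to (i=5, c=-8): slope -2/3, span 3
hull edge (i=5, c=-8) to (i=7, c=-4): slope 2, span 2
Factored form: p(x) = -4 ⊗ (x ⊕ (-2)) ⊗ (x ⊕ (-2)) ⊗ (x ⊕ 2/3) ⊗ (x ⊕ 2/3) ⊗ (x ⊕ 2/3) ⊗ (x ⊕ 3/2) ⊗ (x ⊕ 3/2)
Answer: roots = -2 (mult 2), 2/3 (mult 3), 3/2 (mult 2)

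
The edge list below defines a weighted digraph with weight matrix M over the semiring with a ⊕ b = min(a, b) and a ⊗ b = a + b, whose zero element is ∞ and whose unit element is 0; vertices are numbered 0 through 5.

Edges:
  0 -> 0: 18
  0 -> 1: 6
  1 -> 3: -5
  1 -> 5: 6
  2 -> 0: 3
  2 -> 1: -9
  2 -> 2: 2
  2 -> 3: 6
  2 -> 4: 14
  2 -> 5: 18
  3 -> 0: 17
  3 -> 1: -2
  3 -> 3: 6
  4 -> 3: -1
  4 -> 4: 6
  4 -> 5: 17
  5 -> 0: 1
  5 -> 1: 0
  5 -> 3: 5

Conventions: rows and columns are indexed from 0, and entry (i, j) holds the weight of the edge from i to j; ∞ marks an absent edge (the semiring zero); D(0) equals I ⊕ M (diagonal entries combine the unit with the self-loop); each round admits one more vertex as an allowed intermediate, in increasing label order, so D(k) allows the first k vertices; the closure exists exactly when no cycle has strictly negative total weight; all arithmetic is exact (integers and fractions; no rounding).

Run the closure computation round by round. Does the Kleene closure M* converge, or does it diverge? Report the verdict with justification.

D(0):
  [0, 6, ∞, ∞, ∞, ∞]
  [∞, 0, ∞, -5, ∞, 6]
  [3, -9, 0, 6, 14, 18]
  [17, -2, ∞, 0, ∞, ∞]
  [∞, ∞, ∞, -1, 0, 17]
  [1, 0, ∞, 5, ∞, 0]
D(1):
  [0, 6, ∞, ∞, ∞, ∞]
  [∞, 0, ∞, -5, ∞, 6]
  [3, -9, 0, 6, 14, 18]
  [17, -2, ∞, 0, ∞, ∞]
  [∞, ∞, ∞, -1, 0, 17]
  [1, 0, ∞, 5, ∞, 0]
Detection: at round 2, diagonal entry (3, 3) turns strictly negative.
Key observation: the cycle 3->1->3 has total weight (-2) + (-5), which is strictly negative.
Answer: DIVERGES — negative cycle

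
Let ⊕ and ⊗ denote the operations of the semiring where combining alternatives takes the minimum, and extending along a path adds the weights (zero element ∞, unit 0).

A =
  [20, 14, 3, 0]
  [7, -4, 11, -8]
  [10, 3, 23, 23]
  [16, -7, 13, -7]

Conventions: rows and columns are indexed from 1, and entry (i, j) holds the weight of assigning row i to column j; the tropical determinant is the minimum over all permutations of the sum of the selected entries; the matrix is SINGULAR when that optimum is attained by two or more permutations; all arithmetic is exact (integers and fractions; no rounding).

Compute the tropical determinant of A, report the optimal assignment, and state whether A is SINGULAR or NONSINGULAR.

σ = (1, 2, 3, 4): 20 + (-4) + 23 + (-7) = 32
σ = (1, 2, 4, 3): 20 + (-4) + 23 + 13 = 52
σ = (1, 3, 2, 4): 20 + 11 + 3 + (-7) = 27
σ = (1, 3, 4, 2): 20 + 11 + 23 + (-7) = 47
σ = (1, 4, 2, 3): 20 + (-8) + 3 + 13 = 28
σ = (1, 4, 3, 2): 20 + (-8) + 23 + (-7) = 28
σ = (2, 1, 3, 4): 14 + 7 + 23 + (-7) = 37
σ = (2, 1, 4, 3): 14 + 7 + 23 + 13 = 57
σ = (2, 3, 1, 4): 14 + 11 + 10 + (-7) = 28
σ = (2, 3, 4, 1): 14 + 11 + 23 + 16 = 64
σ = (2, 4, 1, 3): 14 + (-8) + 10 + 13 = 29
σ = (2, 4, 3, 1): 14 + (-8) + 23 + 16 = 45
σ = (3, 1, 2, 4): 3 + 7 + 3 + (-7) = 6
σ = (3, 1, 4, 2): 3 + 7 + 23 + (-7) = 26
σ = (3, 2, 1, 4): 3 + (-4) + 10 + (-7) = 2
σ = (3, 2, 4, 1): 3 + (-4) + 23 + 16 = 38
σ = (3, 4, 1, 2): 3 + (-8) + 10 + (-7) = -2
σ = (3, 4, 2, 1): 3 + (-8) + 3 + 16 = 14
σ = (4, 1, 2, 3): 0 + 7 + 3 + 13 = 23
σ = (4, 1, 3, 2): 0 + 7 + 23 + (-7) = 23
σ = (4, 2, 1, 3): 0 + (-4) + 10 + 13 = 19
σ = (4, 2, 3, 1): 0 + (-4) + 23 + 16 = 35
σ = (4, 3, 1, 2): 0 + 11 + 10 + (-7) = 14
σ = (4, 3, 2, 1): 0 + 11 + 3 + 16 = 30
Optimal value attained by: σ = (3, 4, 1, 2).
Answer: det⊕(A) = -2; verdict: NONSINGULAR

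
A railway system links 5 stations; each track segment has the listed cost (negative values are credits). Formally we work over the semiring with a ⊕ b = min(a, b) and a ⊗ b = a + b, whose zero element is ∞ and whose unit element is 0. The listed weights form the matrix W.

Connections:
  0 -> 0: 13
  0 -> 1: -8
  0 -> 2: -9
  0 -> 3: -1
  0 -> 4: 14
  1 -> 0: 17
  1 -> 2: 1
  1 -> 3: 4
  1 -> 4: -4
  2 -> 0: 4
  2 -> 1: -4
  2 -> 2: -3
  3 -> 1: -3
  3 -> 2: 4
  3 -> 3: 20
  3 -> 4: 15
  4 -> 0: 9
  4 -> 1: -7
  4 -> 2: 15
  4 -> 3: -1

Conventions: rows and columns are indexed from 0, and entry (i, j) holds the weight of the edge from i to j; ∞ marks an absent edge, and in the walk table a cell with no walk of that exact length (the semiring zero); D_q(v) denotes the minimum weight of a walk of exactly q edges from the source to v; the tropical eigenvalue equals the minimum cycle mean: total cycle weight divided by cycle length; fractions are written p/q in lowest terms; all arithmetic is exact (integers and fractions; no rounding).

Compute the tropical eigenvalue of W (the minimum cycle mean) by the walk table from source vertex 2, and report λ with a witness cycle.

q=0: [∞, ∞, 0, ∞, ∞]
q=1: [4, -4, -3, ∞, ∞]
q=2: [1, -7, -6, 0, -8]
q=3: [-2, -15, -9, -9, -11]
q=4: [-5, -18, -14, -12, -19]
q=5: [-10, -26, -17, -20, -22]
Optimal cycle mean attained by: cycle 1->4->1, total (-4) + (-7), length 2.
Answer: λ = -11/2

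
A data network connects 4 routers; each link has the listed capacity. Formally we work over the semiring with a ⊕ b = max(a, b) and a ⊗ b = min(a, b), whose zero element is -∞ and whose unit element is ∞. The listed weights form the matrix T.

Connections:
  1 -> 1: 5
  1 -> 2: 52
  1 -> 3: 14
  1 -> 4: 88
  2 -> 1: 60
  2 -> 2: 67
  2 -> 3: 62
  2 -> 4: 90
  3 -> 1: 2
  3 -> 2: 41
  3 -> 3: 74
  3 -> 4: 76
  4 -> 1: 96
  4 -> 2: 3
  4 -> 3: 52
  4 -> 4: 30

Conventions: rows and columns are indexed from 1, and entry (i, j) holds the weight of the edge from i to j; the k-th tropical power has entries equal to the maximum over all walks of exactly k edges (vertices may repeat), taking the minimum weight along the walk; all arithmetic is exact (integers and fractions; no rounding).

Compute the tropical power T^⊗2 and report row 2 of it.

T^⊗2:
  [88, 52, 52, 52]
  [90, 67, 62, 67]
  [76, 41, 74, 74]
  [30, 52, 52, 88]
Answer: row 2 of T^⊗2 = [90, 67, 62, 67]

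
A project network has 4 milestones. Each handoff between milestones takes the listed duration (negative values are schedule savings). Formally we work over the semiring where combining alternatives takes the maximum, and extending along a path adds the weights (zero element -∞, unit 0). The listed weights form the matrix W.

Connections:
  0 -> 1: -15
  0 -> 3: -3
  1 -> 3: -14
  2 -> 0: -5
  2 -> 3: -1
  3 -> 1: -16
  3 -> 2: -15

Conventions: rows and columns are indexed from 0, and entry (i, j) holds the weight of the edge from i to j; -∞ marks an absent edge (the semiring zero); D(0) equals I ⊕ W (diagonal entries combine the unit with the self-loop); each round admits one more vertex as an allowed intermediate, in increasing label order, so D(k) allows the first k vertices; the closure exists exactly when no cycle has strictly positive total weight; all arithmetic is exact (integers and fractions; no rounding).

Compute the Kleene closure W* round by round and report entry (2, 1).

D(0):
  [0, -15, -∞, -3]
  [-∞, 0, -∞, -14]
  [-5, -∞, 0, -1]
  [-∞, -16, -15, 0]
D(1):
  [0, -15, -∞, -3]
  [-∞, 0, -∞, -14]
  [-5, -20, 0, -1]
  [-∞, -16, -15, 0]
D(2):
  [0, -15, -∞, -3]
  [-∞, 0, -∞, -14]
  [-5, -20, 0, -1]
  [-∞, -16, -15, 0]
D(3):
  [0, -15, -∞, -3]
  [-∞, 0, -∞, -14]
  [-5, -20, 0, -1]
  [-20, -16, -15, 0]
D(4):
  [0, -15, -18, -3]
  [-34, 0, -29, -14]
  [-5, -17, 0, -1]
  [-20, -16, -15, 0]
Answer: W*[2][1] = -17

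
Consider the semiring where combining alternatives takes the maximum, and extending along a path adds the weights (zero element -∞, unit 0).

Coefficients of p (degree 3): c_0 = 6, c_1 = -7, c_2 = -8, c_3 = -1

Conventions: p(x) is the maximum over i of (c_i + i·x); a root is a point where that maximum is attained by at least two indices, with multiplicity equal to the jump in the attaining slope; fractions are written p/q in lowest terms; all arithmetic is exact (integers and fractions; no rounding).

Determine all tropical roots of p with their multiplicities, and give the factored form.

hull edge (i=0, c=6) to (i=3, c=-1): slope -7/3, span 3
Factored form: p(x) = -1 ⊗ (x ⊕ 7/3) ⊗ (x ⊕ 7/3) ⊗ (x ⊕ 7/3)
Answer: roots = 7/3 (mult 3)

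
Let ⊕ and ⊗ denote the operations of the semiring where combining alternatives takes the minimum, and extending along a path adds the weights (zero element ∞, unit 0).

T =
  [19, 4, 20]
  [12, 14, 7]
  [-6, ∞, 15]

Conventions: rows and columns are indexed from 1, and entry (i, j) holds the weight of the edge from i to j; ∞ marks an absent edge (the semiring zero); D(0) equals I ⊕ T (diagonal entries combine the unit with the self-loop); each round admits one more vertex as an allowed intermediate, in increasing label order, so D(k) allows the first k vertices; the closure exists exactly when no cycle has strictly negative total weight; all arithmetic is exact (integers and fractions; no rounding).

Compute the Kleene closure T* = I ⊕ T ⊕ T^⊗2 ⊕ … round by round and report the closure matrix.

D(0):
  [0, 4, 20]
  [12, 0, 7]
  [-6, ∞, 0]
D(1):
  [0, 4, 20]
  [12, 0, 7]
  [-6, -2, 0]
D(2):
  [0, 4, 11]
  [12, 0, 7]
  [-6, -2, 0]
D(3):
  [0, 4, 11]
  [1, 0, 7]
  [-6, -2, 0]
Answer: T* = [[0, 4, 11], [1, 0, 7], [-6, -2, 0]]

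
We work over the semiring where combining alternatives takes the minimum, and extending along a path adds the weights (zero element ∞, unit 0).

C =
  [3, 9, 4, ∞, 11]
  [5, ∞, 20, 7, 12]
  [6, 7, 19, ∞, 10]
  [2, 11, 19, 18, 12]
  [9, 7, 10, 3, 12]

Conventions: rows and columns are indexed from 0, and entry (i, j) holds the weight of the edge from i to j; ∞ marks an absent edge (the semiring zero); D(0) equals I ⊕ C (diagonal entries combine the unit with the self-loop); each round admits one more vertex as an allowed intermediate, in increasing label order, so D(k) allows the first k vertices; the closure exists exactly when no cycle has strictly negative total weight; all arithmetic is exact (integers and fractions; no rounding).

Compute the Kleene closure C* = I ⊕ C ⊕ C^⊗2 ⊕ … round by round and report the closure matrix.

D(0):
  [0, 9, 4, ∞, 11]
  [5, 0, 20, 7, 12]
  [6, 7, 0, ∞, 10]
  [2, 11, 19, 0, 12]
  [9, 7, 10, 3, 0]
D(1):
  [0, 9, 4, ∞, 11]
  [5, 0, 9, 7, 12]
  [6, 7, 0, ∞, 10]
  [2, 11, 6, 0, 12]
  [9, 7, 10, 3, 0]
D(2):
  [0, 9, 4, 16, 11]
  [5, 0, 9, 7, 12]
  [6, 7, 0, 14, 10]
  [2, 11, 6, 0, 12]
  [9, 7, 10, 3, 0]
D(3):
  [0, 9, 4, 16, 11]
  [5, 0, 9, 7, 12]
  [6, 7, 0, 14, 10]
  [2, 11, 6, 0, 12]
  [9, 7, 10, 3, 0]
D(4):
  [0, 9, 4, 16, 11]
  [5, 0, 9, 7, 12]
  [6, 7, 0, 14, 10]
  [2, 11, 6, 0, 12]
  [5, 7, 9, 3, 0]
D(5):
  [0, 9, 4, 14, 11]
  [5, 0, 9, 7, 12]
  [6, 7, 0, 13, 10]
  [2, 11, 6, 0, 12]
  [5, 7, 9, 3, 0]
Answer: C* = [[0, 9, 4, 14, 11], [5, 0, 9, 7, 12], [6, 7, 0, 13, 10], [2, 11, 6, 0, 12], [5, 7, 9, 3, 0]]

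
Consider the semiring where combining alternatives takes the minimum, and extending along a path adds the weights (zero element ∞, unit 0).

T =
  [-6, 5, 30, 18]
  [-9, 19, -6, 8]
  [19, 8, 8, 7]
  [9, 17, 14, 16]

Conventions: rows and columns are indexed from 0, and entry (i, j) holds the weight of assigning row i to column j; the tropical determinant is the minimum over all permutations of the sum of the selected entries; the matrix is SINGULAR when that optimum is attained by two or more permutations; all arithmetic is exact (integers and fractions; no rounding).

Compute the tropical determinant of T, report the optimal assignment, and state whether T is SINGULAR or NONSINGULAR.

σ = (0, 1, 2, 3): (-6) + 19 + 8 + 16 = 37
σ = (0, 1, 3, 2): (-6) + 19 + 7 + 14 = 34
σ = (0, 2, 1, 3): (-6) + (-6) + 8 + 16 = 12
σ = (0, 2, 3, 1): (-6) + (-6) + 7 + 17 = 12
σ = (0, 3, 1, 2): (-6) + 8 + 8 + 14 = 24
σ = (0, 3, 2, 1): (-6) + 8 + 8 + 17 = 27
σ = (1, 0, 2, 3): 5 + (-9) + 8 + 16 = 20
σ = (1, 0, 3, 2): 5 + (-9) + 7 + 14 = 17
σ = (1, 2, 0, 3): 5 + (-6) + 19 + 16 = 34
σ = (1, 2, 3, 0): 5 + (-6) + 7 + 9 = 15
σ = (1, 3, 0, 2): 5 + 8 + 19 + 14 = 46
σ = (1, 3, 2, 0): 5 + 8 + 8 + 9 = 30
σ = (2, 0, 1, 3): 30 + (-9) + 8 + 16 = 45
σ = (2, 0, 3, 1): 30 + (-9) + 7 + 17 = 45
σ = (2, 1, 0, 3): 30 + 19 + 19 + 16 = 84
σ = (2, 1, 3, 0): 30 + 19 + 7 + 9 = 65
σ = (2, 3, 0, 1): 30 + 8 + 19 + 17 = 74
σ = (2, 3, 1, 0): 30 + 8 + 8 + 9 = 55
σ = (3, 0, 1, 2): 18 + (-9) + 8 + 14 = 31
σ = (3, 0, 2, 1): 18 + (-9) + 8 + 17 = 34
σ = (3, 1, 0, 2): 18 + 19 + 19 + 14 = 70
σ = (3, 1, 2, 0): 18 + 19 + 8 + 9 = 54
σ = (3, 2, 0, 1): 18 + (-6) + 19 + 17 = 48
σ = (3, 2, 1, 0): 18 + (-6) + 8 + 9 = 29
Optimal value attained by: σ = (0, 2, 1, 3).
Answer: det⊕(T) = 12; verdict: SINGULAR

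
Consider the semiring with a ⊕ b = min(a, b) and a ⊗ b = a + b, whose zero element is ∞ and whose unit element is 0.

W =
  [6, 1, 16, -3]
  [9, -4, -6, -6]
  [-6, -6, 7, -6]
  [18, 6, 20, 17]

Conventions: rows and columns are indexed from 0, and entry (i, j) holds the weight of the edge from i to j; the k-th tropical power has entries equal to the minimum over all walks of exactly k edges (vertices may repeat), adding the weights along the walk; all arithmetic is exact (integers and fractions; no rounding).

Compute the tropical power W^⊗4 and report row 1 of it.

W^⊗2:
  [10, -3, -5, -5]
  [-12, -12, -10, -12]
  [0, -10, -12, -12]
  [14, 2, 0, 0]
W^⊗3:
  [-11, -11, -9, -11]
  [-16, -16, -18, -18]
  [-18, -18, -16, -18]
  [-6, -6, -4, -6]
W^⊗4:
  [-15, -15, -17, -17]
  [-24, -24, -22, -24]
  [-22, -22, -24, -24]
  [-10, -10, -12, -12]
Answer: row 1 of W^⊗4 = [-24, -24, -22, -24]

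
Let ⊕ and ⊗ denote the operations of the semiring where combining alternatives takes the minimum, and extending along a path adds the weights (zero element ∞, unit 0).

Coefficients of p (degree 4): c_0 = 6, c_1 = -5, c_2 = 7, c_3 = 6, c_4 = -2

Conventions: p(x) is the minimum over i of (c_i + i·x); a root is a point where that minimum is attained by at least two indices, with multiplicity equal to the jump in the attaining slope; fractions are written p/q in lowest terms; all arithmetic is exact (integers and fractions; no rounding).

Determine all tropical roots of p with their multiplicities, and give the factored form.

hull edge (i=0, c=6) to (i=1, c=-5): slope -11, span 1
hull edge (i=1, c=-5) to (i=4, c=-2): slope 1, span 3
Factored form: p(x) = -2 ⊗ (x ⊕ (-1)) ⊗ (x ⊕ (-1)) ⊗ (x ⊕ (-1)) ⊗ (x ⊕ 11)
Answer: roots = -1 (mult 3), 11 (mult 1)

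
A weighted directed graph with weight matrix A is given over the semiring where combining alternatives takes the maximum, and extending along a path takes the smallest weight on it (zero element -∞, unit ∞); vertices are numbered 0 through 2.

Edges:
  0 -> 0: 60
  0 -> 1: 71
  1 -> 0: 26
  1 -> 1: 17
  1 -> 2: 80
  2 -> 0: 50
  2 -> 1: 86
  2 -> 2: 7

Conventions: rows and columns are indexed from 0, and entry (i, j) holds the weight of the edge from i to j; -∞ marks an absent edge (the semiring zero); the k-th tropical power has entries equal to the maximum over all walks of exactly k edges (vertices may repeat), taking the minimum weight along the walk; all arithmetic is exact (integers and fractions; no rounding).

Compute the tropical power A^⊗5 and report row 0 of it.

A^⊗2:
  [60, 60, 71]
  [50, 80, 17]
  [50, 50, 80]
A^⊗3:
  [60, 71, 60]
  [50, 50, 80]
  [50, 80, 50]
A^⊗4:
  [60, 60, 71]
  [50, 80, 50]
  [50, 50, 80]
A^⊗5:
  [60, 71, 60]
  [50, 50, 80]
  [50, 80, 50]
Answer: row 0 of A^⊗5 = [60, 71, 60]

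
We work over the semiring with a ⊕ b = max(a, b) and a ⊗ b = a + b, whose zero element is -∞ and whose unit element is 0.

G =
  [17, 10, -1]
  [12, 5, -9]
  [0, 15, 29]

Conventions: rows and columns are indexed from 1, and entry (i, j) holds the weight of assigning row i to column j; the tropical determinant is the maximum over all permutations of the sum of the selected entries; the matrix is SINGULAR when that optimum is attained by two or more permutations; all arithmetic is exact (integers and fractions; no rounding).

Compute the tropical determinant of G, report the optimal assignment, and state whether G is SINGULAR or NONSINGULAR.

σ = (1, 2, 3): 17 + 5 + 29 = 51
σ = (1, 3, 2): 17 + (-9) + 15 = 23
σ = (2, 1, 3): 10 + 12 + 29 = 51
σ = (2, 3, 1): 10 + (-9) + 0 = 1
σ = (3, 1, 2): (-1) + 12 + 15 = 26
σ = (3, 2, 1): (-1) + 5 + 0 = 4
Optimal value attained by: σ = (1, 2, 3).
Answer: det⊕(G) = 51; verdict: SINGULAR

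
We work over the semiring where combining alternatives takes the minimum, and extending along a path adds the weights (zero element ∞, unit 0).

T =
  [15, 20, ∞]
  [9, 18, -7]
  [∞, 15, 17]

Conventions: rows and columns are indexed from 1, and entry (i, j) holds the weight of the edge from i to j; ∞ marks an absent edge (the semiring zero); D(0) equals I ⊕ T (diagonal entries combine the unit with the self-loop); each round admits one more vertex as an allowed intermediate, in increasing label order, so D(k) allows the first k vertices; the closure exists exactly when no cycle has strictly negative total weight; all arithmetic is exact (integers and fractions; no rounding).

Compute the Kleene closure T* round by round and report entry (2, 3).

D(0):
  [0, 20, ∞]
  [9, 0, -7]
  [∞, 15, 0]
D(1):
  [0, 20, ∞]
  [9, 0, -7]
  [∞, 15, 0]
D(2):
  [0, 20, 13]
  [9, 0, -7]
  [24, 15, 0]
D(3):
  [0, 20, 13]
  [9, 0, -7]
  [24, 15, 0]
Answer: T*[2][3] = -7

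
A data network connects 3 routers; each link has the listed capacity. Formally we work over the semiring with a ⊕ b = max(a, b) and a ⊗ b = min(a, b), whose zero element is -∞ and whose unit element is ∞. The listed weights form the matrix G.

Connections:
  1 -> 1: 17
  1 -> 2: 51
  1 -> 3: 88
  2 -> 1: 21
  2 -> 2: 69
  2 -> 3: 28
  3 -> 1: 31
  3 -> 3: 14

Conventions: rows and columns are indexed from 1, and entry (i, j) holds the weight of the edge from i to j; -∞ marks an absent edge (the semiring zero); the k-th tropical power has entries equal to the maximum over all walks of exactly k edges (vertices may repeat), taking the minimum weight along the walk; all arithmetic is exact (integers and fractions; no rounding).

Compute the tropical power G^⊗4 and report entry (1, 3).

G^⊗2:
  [31, 51, 28]
  [28, 69, 28]
  [17, 31, 31]
G^⊗3:
  [28, 51, 31]
  [28, 69, 28]
  [31, 31, 28]
G^⊗4:
  [31, 51, 28]
  [28, 69, 28]
  [28, 31, 31]
Key observation: the optimum is the walk 1->2->2->2->3, with weight 51 min 69 min 69 min 28 = 28.
Optimal value attained by: walk 1->2->2->2->3.
Answer: (G^⊗4)[1][3] = 28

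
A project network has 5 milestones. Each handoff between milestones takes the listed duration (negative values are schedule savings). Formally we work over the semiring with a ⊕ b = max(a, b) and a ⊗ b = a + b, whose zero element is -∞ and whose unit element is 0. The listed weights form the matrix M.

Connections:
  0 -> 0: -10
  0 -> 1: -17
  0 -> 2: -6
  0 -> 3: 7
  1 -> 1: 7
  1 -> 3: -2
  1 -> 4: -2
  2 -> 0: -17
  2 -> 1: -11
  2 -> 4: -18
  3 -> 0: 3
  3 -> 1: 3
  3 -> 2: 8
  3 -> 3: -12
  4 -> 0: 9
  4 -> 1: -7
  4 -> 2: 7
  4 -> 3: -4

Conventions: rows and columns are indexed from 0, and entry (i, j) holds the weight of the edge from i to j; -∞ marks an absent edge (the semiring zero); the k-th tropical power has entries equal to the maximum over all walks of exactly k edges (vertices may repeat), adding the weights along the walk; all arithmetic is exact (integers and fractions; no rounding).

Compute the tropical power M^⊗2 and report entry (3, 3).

M^⊗2:
  [10, 10, 15, -3, -19]
  [7, 14, 6, 5, 5]
  [-9, -4, -11, -10, -13]
  [-7, 10, -3, 10, 1]
  [-1, 0, 4, 16, -9]
Key observation: the optimum is the walk 3->0->3, with weight 3 + 7 = 10.
Optimal value attained by: walk 3->0->3.
Answer: (M^⊗2)[3][3] = 10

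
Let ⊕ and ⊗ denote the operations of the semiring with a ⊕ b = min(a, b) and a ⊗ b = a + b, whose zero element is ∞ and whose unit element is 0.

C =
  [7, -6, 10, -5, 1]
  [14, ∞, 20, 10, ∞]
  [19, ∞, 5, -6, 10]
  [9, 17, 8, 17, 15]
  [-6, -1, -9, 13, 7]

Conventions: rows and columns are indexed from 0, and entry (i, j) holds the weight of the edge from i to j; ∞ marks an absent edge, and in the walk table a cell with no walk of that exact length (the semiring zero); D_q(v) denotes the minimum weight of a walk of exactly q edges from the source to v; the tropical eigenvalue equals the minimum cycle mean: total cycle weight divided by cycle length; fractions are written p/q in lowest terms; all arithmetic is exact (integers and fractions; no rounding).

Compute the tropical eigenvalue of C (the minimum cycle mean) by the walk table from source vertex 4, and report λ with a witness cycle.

q=0: [∞, ∞, ∞, ∞, 0]
q=1: [-6, -1, -9, 13, 7]
q=2: [1, -12, -4, -15, -5]
q=3: [-11, -6, -14, -10, 0]
q=4: [-6, -17, -9, -20, -10]
q=5: [-16, -12, -19, -15, -5]
Optimal cycle mean attained by: cycle 0->4->0, total 1 + (-6), length 2.
Answer: λ = -5/2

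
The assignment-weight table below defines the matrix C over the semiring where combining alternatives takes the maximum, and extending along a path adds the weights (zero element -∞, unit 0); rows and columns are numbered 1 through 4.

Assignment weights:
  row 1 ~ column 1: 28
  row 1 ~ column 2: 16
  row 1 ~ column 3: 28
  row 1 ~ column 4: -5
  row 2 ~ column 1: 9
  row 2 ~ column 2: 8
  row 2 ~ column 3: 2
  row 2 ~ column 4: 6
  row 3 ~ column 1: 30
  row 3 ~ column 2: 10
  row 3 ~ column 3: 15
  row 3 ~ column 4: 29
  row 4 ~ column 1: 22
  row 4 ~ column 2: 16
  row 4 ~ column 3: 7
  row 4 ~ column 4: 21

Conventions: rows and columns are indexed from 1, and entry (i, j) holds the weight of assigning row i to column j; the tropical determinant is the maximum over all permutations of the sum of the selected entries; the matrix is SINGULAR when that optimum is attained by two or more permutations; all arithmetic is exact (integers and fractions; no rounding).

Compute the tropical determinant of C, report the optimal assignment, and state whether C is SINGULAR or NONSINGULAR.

σ = (1, 2, 3, 4): 28 + 8 + 15 + 21 = 72
σ = (1, 2, 4, 3): 28 + 8 + 29 + 7 = 72
σ = (1, 3, 2, 4): 28 + 2 + 10 + 21 = 61
σ = (1, 3, 4, 2): 28 + 2 + 29 + 16 = 75
σ = (1, 4, 2, 3): 28 + 6 + 10 + 7 = 51
σ = (1, 4, 3, 2): 28 + 6 + 15 + 16 = 65
σ = (2, 1, 3, 4): 16 + 9 + 15 + 21 = 61
σ = (2, 1, 4, 3): 16 + 9 + 29 + 7 = 61
σ = (2, 3, 1, 4): 16 + 2 + 30 + 21 = 69
σ = (2, 3, 4, 1): 16 + 2 + 29 + 22 = 69
σ = (2, 4, 1, 3): 16 + 6 + 30 + 7 = 59
σ = (2, 4, 3, 1): 16 + 6 + 15 + 22 = 59
σ = (3, 1, 2, 4): 28 + 9 + 10 + 21 = 68
σ = (3, 1, 4, 2): 28 + 9 + 29 + 16 = 82
σ = (3, 2, 1, 4): 28 + 8 + 30 + 21 = 87
σ = (3, 2, 4, 1): 28 + 8 + 29 + 22 = 87
σ = (3, 4, 1, 2): 28 + 6 + 30 + 16 = 80
σ = (3, 4, 2, 1): 28 + 6 + 10 + 22 = 66
σ = (4, 1, 2, 3): (-5) + 9 + 10 + 7 = 21
σ = (4, 1, 3, 2): (-5) + 9 + 15 + 16 = 35
σ = (4, 2, 1, 3): (-5) + 8 + 30 + 7 = 40
σ = (4, 2, 3, 1): (-5) + 8 + 15 + 22 = 40
σ = (4, 3, 1, 2): (-5) + 2 + 30 + 16 = 43
σ = (4, 3, 2, 1): (-5) + 2 + 10 + 22 = 29
Optimal value attained by: σ = (3, 2, 1, 4).
Answer: det⊕(C) = 87; verdict: SINGULAR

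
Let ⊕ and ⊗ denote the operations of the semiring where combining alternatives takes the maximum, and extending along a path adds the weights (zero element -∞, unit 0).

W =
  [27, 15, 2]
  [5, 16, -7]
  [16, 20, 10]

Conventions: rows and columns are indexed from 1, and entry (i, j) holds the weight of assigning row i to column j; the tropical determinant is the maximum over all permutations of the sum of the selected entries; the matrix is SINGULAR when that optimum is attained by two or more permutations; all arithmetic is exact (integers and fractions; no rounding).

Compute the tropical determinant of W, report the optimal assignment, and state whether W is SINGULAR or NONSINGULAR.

σ = (1, 2, 3): 27 + 16 + 10 = 53
σ = (1, 3, 2): 27 + (-7) + 20 = 40
σ = (2, 1, 3): 15 + 5 + 10 = 30
σ = (2, 3, 1): 15 + (-7) + 16 = 24
σ = (3, 1, 2): 2 + 5 + 20 = 27
σ = (3, 2, 1): 2 + 16 + 16 = 34
Optimal value attained by: σ = (1, 2, 3).
Answer: det⊕(W) = 53; verdict: NONSINGULAR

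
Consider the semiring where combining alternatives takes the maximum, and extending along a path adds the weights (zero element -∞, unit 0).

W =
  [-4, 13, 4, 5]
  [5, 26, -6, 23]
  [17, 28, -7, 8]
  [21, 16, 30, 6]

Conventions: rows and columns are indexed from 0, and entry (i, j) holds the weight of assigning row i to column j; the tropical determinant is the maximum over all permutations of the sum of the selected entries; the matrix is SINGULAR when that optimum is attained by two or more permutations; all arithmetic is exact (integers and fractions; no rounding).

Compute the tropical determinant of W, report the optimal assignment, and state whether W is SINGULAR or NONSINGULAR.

σ = (0, 1, 2, 3): (-4) + 26 + (-7) + 6 = 21
σ = (0, 1, 3, 2): (-4) + 26 + 8 + 30 = 60
σ = (0, 2, 1, 3): (-4) + (-6) + 28 + 6 = 24
σ = (0, 2, 3, 1): (-4) + (-6) + 8 + 16 = 14
σ = (0, 3, 1, 2): (-4) + 23 + 28 + 30 = 77
σ = (0, 3, 2, 1): (-4) + 23 + (-7) + 16 = 28
σ = (1, 0, 2, 3): 13 + 5 + (-7) + 6 = 17
σ = (1, 0, 3, 2): 13 + 5 + 8 + 30 = 56
σ = (1, 2, 0, 3): 13 + (-6) + 17 + 6 = 30
σ = (1, 2, 3, 0): 13 + (-6) + 8 + 21 = 36
σ = (1, 3, 0, 2): 13 + 23 + 17 + 30 = 83
σ = (1, 3, 2, 0): 13 + 23 + (-7) + 21 = 50
σ = (2, 0, 1, 3): 4 + 5 + 28 + 6 = 43
σ = (2, 0, 3, 1): 4 + 5 + 8 + 16 = 33
σ = (2, 1, 0, 3): 4 + 26 + 17 + 6 = 53
σ = (2, 1, 3, 0): 4 + 26 + 8 + 21 = 59
σ = (2, 3, 0, 1): 4 + 23 + 17 + 16 = 60
σ = (2, 3, 1, 0): 4 + 23 + 28 + 21 = 76
σ = (3, 0, 1, 2): 5 + 5 + 28 + 30 = 68
σ = (3, 0, 2, 1): 5 + 5 + (-7) + 16 = 19
σ = (3, 1, 0, 2): 5 + 26 + 17 + 30 = 78
σ = (3, 1, 2, 0): 5 + 26 + (-7) + 21 = 45
σ = (3, 2, 0, 1): 5 + (-6) + 17 + 16 = 32
σ = (3, 2, 1, 0): 5 + (-6) + 28 + 21 = 48
Optimal value attained by: σ = (1, 3, 0, 2).
Answer: det⊕(W) = 83; verdict: NONSINGULAR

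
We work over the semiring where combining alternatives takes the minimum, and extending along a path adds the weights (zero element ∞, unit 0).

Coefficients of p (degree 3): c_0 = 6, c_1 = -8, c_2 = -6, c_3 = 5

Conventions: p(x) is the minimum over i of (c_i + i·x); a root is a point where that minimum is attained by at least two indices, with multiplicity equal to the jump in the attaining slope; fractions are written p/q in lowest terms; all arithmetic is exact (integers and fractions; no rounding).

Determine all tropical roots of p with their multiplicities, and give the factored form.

hull edge (i=0, c=6) to (i=1, c=-8): slope -14, span 1
hull edge (i=1, c=-8) to (i=2, c=-6): slope 2, span 1
hull edge (i=2, c=-6) to (i=3, c=5): slope 11, span 1
Factored form: p(x) = 5 ⊗ (x ⊕ (-11)) ⊗ (x ⊕ (-2)) ⊗ (x ⊕ 14)
Answer: roots = -11 (mult 1), -2 (mult 1), 14 (mult 1)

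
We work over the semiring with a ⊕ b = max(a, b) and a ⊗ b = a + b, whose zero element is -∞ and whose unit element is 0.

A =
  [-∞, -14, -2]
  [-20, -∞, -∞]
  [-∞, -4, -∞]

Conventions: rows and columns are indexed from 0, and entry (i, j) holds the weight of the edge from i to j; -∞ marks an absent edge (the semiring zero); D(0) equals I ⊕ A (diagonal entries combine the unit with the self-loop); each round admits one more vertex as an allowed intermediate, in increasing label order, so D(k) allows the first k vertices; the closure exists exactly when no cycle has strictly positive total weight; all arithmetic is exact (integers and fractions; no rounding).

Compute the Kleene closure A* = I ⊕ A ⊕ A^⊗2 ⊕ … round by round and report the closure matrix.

D(0):
  [0, -14, -2]
  [-20, 0, -∞]
  [-∞, -4, 0]
D(1):
  [0, -14, -2]
  [-20, 0, -22]
  [-∞, -4, 0]
D(2):
  [0, -14, -2]
  [-20, 0, -22]
  [-24, -4, 0]
D(3):
  [0, -6, -2]
  [-20, 0, -22]
  [-24, -4, 0]
Answer: A* = [[0, -6, -2], [-20, 0, -22], [-24, -4, 0]]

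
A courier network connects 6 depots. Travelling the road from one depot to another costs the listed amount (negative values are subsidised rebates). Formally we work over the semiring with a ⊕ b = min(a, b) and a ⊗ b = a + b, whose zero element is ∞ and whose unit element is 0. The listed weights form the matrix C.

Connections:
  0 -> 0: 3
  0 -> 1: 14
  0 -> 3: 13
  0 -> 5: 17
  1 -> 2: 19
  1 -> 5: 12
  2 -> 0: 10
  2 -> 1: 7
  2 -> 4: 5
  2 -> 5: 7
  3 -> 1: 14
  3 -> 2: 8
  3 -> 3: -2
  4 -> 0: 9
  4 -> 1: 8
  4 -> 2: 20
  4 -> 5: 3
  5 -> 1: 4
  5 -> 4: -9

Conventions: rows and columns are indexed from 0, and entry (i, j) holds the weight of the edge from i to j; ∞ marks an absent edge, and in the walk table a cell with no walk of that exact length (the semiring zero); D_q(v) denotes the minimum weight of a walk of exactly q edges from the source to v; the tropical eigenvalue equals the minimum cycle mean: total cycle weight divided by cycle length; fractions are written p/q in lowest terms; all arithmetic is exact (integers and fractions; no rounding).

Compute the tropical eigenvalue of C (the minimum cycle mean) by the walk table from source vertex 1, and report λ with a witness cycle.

q=0: [∞, 0, ∞, ∞, ∞, ∞]
q=1: [∞, ∞, 19, ∞, ∞, 12]
q=2: [29, 16, ∞, ∞, 3, 26]
q=3: [12, 11, 23, 42, 17, 6]
q=4: [15, 10, 30, 25, -3, 20]
q=5: [6, 5, 17, 23, 11, 0]
q=6: [9, 4, 24, 19, -9, 14]
Optimal cycle mean attained by: cycle 4->5->4, total 3 + (-9), length 2.
Answer: λ = -3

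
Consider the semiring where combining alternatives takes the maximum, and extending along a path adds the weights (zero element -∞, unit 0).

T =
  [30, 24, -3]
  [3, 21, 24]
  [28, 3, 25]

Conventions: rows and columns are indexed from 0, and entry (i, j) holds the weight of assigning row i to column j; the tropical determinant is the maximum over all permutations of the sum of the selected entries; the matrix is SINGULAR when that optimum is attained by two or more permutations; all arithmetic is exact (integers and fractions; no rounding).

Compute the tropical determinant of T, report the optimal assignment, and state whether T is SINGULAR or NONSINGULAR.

σ = (0, 1, 2): 30 + 21 + 25 = 76
σ = (0, 2, 1): 30 + 24 + 3 = 57
σ = (1, 0, 2): 24 + 3 + 25 = 52
σ = (1, 2, 0): 24 + 24 + 28 = 76
σ = (2, 0, 1): (-3) + 3 + 3 = 3
σ = (2, 1, 0): (-3) + 21 + 28 = 46
Optimal value attained by: σ = (0, 1, 2).
Answer: det⊕(T) = 76; verdict: SINGULAR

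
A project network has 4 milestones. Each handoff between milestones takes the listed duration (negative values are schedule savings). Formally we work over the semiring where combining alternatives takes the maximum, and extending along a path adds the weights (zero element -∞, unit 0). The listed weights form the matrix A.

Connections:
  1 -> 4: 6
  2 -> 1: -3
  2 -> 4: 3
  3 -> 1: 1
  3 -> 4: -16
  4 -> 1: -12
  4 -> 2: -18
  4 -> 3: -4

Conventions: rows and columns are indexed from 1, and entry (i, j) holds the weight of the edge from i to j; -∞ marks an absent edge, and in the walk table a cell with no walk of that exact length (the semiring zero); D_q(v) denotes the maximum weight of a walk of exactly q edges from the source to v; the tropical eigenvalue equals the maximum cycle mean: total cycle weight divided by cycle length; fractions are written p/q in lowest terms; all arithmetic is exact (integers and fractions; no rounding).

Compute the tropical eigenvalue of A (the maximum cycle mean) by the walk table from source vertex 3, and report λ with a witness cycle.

q=0: [-∞, -∞, 0, -∞]
q=1: [1, -∞, -∞, -16]
q=2: [-28, -34, -20, 7]
q=3: [-5, -11, 3, -22]
q=4: [4, -40, -26, 1]
Optimal cycle mean attained by: cycle 1->4->3->1, total 6 + (-4) + 1, length 3.
Answer: λ = 1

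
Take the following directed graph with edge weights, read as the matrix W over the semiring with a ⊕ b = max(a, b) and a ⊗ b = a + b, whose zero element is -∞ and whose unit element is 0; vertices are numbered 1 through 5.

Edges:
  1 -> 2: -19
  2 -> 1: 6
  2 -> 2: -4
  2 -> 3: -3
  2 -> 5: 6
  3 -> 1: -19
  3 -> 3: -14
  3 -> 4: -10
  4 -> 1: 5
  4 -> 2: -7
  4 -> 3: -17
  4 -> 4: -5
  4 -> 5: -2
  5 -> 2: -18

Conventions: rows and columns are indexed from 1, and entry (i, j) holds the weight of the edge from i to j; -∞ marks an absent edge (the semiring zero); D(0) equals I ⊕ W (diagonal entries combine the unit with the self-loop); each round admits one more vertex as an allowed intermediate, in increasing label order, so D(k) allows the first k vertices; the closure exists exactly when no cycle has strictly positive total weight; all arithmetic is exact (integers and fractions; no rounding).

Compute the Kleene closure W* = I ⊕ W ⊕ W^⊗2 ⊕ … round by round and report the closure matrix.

D(0):
  [0, -19, -∞, -∞, -∞]
  [6, 0, -3, -∞, 6]
  [-19, -∞, 0, -10, -∞]
  [5, -7, -17, 0, -2]
  [-∞, -18, -∞, -∞, 0]
D(1):
  [0, -19, -∞, -∞, -∞]
  [6, 0, -3, -∞, 6]
  [-19, -38, 0, -10, -∞]
  [5, -7, -17, 0, -2]
  [-∞, -18, -∞, -∞, 0]
D(2):
  [0, -19, -22, -∞, -13]
  [6, 0, -3, -∞, 6]
  [-19, -38, 0, -10, -32]
  [5, -7, -10, 0, -1]
  [-12, -18, -21, -∞, 0]
D(3):
  [0, -19, -22, -32, -13]
  [6, 0, -3, -13, 6]
  [-19, -38, 0, -10, -32]
  [5, -7, -10, 0, -1]
  [-12, -18, -21, -31, 0]
D(4):
  [0, -19, -22, -32, -13]
  [6, 0, -3, -13, 6]
  [-5, -17, 0, -10, -11]
  [5, -7, -10, 0, -1]
  [-12, -18, -21, -31, 0]
D(5):
  [0, -19, -22, -32, -13]
  [6, 0, -3, -13, 6]
  [-5, -17, 0, -10, -11]
  [5, -7, -10, 0, -1]
  [-12, -18, -21, -31, 0]
Answer: W* = [[0, -19, -22, -32, -13], [6, 0, -3, -13, 6], [-5, -17, 0, -10, -11], [5, -7, -10, 0, -1], [-12, -18, -21, -31, 0]]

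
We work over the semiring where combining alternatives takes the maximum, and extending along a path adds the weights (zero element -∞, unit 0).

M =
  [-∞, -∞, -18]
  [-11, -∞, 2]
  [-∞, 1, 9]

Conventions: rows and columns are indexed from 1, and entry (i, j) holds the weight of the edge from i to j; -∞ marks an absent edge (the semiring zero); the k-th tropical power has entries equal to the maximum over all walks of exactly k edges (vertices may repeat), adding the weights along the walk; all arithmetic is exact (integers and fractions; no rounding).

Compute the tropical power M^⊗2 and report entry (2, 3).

M^⊗2:
  [-∞, -17, -9]
  [-∞, 3, 11]
  [-10, 10, 18]
Key observation: the optimum is the walk 2->3->3, with weight 2 + 9 = 11.
Optimal value attained by: walk 2->3->3.
Answer: (M^⊗2)[2][3] = 11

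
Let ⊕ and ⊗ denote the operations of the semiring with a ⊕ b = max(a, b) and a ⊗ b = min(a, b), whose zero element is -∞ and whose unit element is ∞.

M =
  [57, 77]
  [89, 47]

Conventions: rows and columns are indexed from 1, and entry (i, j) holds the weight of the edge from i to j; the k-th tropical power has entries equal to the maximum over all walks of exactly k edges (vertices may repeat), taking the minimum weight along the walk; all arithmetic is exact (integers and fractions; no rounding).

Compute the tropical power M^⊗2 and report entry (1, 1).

M^⊗2:
  [77, 57]
  [57, 77]
Key observation: the optimum is the walk 1->2->1, with weight 77 min 89 = 77.
Optimal value attained by: walk 1->2->1.
Answer: (M^⊗2)[1][1] = 77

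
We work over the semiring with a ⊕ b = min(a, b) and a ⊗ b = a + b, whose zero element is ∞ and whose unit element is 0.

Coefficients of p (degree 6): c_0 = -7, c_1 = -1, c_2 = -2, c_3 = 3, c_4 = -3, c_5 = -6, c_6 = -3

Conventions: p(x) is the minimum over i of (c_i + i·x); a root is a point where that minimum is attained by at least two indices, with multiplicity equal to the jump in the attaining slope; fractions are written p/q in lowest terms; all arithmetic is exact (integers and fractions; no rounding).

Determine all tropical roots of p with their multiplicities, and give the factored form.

hull edge (i=0, c=-7) to (i=5, c=-6): slope 1/5, span 5
hull edge (i=5, c=-6) to (i=6, c=-3): slope 3, span 1
Factored form: p(x) = -3 ⊗ (x ⊕ (-3)) ⊗ (x ⊕ (-1/5)) ⊗ (x ⊕ (-1/5)) ⊗ (x ⊕ (-1/5)) ⊗ (x ⊕ (-1/5)) ⊗ (x ⊕ (-1/5))
Answer: roots = -3 (mult 1), -1/5 (mult 5)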